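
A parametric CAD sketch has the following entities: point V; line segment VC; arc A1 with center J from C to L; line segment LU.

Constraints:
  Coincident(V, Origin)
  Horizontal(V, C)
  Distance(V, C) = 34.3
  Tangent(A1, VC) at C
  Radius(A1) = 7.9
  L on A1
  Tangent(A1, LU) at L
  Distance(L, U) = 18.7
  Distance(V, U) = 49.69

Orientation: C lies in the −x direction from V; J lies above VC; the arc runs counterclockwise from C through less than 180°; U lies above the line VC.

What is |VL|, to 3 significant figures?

31.7

Checks: |JL| = 7.900 ✓; ∠(JL, LU) = 90.00° ✓; |LU| = 18.70 ✓; |VU| = 49.69 ✓.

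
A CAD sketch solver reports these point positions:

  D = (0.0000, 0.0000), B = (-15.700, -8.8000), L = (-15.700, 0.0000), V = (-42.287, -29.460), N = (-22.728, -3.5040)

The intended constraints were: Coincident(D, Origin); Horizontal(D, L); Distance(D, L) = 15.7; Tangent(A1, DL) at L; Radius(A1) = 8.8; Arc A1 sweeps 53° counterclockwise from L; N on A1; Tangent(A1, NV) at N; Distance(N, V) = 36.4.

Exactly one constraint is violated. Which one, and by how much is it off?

Distance(N, V) = 36.4 — off by 3.90.

D = (0.00, 0.00) ✓; D.y = 0.00, L.y = 0.00 ✓; |DL| = 15.70 ✓; ∠(BL, LD) = 90.00° ✓; |BL| = 8.800 ✓; bearing(B→N) − bearing(B→L) = 53.00° ✓; |BN| = 8.800 ✓; ∠(BN, NV) = 90.00° ✓; |NV| = 32.50 ✗.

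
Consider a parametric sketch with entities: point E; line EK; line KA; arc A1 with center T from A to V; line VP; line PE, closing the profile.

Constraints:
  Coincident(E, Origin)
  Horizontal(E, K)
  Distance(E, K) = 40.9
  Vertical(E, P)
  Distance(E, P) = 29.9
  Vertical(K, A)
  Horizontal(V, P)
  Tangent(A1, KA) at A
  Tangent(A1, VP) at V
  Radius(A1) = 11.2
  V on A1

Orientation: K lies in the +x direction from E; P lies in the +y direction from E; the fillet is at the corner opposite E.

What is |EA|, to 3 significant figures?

45.0

E is at the origin; E and K share the same y with |EK| = 40.9 and K on the +x side, so K = (40.9, 0.00). E and P share the same x with |EP| = 29.9 and P on the +y side, so P = (0.00, 29.9). The virtual corner opposite E is at (40.9, 29.9). A1 meets KA tangentially, so TA is at right angles to KA and since A1 is tangent to VP there, TV ⟂ VP, with radius 11.2, so the center T sits 11.2 in from both sides at T = (29.7, 18.7). That places the tangent points at A = (40.9, 18.7) on KA and V = (29.7, 29.9) on VP. Then |EA| = |A − E| = 45.0.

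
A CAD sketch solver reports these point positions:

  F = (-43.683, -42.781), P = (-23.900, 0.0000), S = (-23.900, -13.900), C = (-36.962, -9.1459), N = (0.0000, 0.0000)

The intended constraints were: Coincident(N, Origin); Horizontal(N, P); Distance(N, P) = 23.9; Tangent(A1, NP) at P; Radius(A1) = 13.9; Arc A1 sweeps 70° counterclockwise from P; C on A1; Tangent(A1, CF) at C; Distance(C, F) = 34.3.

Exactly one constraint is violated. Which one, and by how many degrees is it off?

Tangent(A1, CF) at C — off by 8.70°.

N = (0.00, 0.00) ✓; N.y = 0.00, P.y = 0.00 ✓; |NP| = 23.90 ✓; ∠(SP, PN) = 90.00° ✓; |SP| = 13.90 ✓; bearing(S→C) − bearing(S→P) = 70.00° ✓; |SC| = 13.90 ✓; ∠(SC, CF) = 81.30° ✗; |CF| = 34.30 ✓.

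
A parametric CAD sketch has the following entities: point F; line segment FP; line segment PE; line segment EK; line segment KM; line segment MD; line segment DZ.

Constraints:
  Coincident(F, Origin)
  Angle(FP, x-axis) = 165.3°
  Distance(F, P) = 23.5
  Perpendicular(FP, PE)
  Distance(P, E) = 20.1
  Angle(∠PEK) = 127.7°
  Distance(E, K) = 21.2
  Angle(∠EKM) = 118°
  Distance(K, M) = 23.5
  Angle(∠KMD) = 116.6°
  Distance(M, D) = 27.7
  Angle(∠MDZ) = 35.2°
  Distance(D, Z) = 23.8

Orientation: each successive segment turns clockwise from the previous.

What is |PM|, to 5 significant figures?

44.787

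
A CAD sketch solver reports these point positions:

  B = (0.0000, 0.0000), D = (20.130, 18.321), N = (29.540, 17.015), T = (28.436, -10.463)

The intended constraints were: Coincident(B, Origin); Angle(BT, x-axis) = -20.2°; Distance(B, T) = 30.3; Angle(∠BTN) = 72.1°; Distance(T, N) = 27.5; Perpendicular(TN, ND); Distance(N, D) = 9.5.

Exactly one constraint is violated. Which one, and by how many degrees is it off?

Perpendicular(TN, ND) — off by 5.60°.

B = (0.00, 0.00) ✓; BT at -20.20° ✓; |BT| = 30.30 ✓; ∠BTN = 72.10° ✓; |TN| = 27.50 ✓; ∠(TN, ND) = 84.40° ✗; |ND| = 9.500 ✓.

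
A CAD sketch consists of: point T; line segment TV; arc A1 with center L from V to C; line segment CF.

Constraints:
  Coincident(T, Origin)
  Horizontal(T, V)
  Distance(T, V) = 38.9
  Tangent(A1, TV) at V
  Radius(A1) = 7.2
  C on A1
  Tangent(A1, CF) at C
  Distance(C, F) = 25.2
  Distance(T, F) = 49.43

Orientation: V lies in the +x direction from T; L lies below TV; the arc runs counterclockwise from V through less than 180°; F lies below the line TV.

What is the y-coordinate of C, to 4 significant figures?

-8.544

T is at the origin; TV is horizontal with |TV| = 38.9 and V on the +x side, so V = (38.90, 0.000). Tangency of A1 to TV means the radius LV is perpendicular to TV, so L = V + (0, -7.2) = (38.90, -7.200). Since LC ⟂ CF (tangency), |LF| = √(7.2² + 25.2²) = 26.21 regardless of where C sits on A1. So F lies on both circle(T, 49.43) and circle(L, 26.21); the below-TV intersection is F = (36.53, -33.30). C is the foot of the tangent from F: C = (31.83, -8.544).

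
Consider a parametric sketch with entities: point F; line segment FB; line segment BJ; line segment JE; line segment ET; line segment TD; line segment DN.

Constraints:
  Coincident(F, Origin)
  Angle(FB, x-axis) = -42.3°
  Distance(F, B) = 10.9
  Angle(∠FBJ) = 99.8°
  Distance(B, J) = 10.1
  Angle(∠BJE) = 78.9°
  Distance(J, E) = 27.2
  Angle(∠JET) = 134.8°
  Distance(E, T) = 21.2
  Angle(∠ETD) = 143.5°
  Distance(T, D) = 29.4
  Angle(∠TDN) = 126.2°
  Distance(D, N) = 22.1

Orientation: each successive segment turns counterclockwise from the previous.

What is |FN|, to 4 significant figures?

53.03

F is at the origin; FB runs at -42.3° with length 10.9, so B = (8.062, -7.336). ∠FBJ = 99.8° gives BJ at 37.90° from the x-axis; with |BJ| = 10.1, J = (16.03, -1.132). ∠BJE = 78.9° gives JE at 139.0° from the x-axis; with |JE| = 27.2, E = (-4.496, 16.71). ∠JET = 134.8° gives ET at -175.8° from the x-axis; with |ET| = 21.2, T = (-25.64, 15.16). ∠ETD = 143.5° gives TD at -139.3° from the x-axis; with |TD| = 29.4, D = (-47.93, -4.011). ∠TDN = 126.2° gives DN at -85.50° from the x-axis; with |DN| = 22.1, N = (-46.19, -26.04). Then |FN| = |N − F| = 53.03.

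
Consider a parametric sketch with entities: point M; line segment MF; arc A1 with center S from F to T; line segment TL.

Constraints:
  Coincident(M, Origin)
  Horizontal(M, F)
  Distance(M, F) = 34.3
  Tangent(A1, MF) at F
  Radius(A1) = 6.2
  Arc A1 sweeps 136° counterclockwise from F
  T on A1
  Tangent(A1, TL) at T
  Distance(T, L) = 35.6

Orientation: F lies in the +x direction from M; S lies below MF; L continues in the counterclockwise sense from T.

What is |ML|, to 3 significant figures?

65.9

On A1, F sits at bearing 90° from S; a 136° counterclockwise sweep puts T at bearing 226°, so T = S + 6.2·(cos 226°, sin 226°) = (30.0, -10.7). The tangent condition forces ST to be normal to TL, so TL runs along (−sin 226°, cos 226°); with |TL| = 35.6, L = (55.6, -35.4). Then |ML| = |L − M| = 65.9.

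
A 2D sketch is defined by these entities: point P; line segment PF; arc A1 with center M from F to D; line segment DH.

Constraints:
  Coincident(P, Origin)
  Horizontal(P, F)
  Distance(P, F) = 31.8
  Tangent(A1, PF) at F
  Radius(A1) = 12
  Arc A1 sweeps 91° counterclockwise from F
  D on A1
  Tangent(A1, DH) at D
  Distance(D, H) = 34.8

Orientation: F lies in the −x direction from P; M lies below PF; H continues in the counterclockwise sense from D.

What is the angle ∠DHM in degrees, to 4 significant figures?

19.03°

On A1, F sits at bearing 90° from M; a 91° counterclockwise sweep puts D at bearing 181°, so D = M + 12.0·(cos 181°, sin 181°) = (-43.80, -12.21). The tangent condition forces MD to be normal to DH, so DH runs along (−sin 181°, cos 181°); with |DH| = 34.8, H = (-43.19, -47.00). Then cos ∠DHM = HD·HM / (|HD||HM|), giving 19.03°.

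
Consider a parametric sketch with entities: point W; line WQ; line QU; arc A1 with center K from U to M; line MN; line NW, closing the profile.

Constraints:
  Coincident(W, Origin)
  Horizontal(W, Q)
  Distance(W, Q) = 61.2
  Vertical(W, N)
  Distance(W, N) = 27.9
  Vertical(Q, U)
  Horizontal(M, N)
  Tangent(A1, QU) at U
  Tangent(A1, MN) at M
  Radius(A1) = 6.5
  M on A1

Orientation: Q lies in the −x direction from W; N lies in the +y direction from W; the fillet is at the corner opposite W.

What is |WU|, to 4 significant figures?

64.83

The virtual corner opposite W is at (-61.20, 27.90). Since A1 is tangent to QU there, KU ⟂ QU and the tangent condition forces KM to be normal to MN, with radius 6.5, so the center K sits 6.5 in from both sides at K = (-54.70, 21.40). That places the tangent points at U = (-61.20, 21.40) on QU and M = (-54.70, 27.90) on MN. Then |WU| = |U − W| = 64.83.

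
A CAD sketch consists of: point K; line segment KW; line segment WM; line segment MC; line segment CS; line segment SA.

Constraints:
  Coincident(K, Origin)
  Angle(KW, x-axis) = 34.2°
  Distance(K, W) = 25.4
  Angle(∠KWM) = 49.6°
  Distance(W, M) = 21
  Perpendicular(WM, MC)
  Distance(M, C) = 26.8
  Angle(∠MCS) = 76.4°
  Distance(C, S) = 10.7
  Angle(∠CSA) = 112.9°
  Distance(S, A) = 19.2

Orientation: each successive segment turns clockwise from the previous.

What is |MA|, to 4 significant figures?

14.52

K is at the origin; KW runs at 34.2° with length 25.4, so W = (21.01, 14.28). ∠KWM = 49.6° gives WM at -96.20° from the x-axis; with |WM| = 21.0, M = (18.74, -6.600). The perpendicularity gives MC at right angles to WM, so MC runs at 173.8°; with |MC| = 26.8, C = (-7.903, -3.706). ∠MCS = 76.4° gives CS at 70.20° from the x-axis; with |CS| = 10.7, S = (-4.279, 6.362). ∠CSA = 112.9° gives SA at 3.100° from the x-axis; with |SA| = 19.2, A = (14.89, 7.400). Then |MA| = |A − M| = 14.52.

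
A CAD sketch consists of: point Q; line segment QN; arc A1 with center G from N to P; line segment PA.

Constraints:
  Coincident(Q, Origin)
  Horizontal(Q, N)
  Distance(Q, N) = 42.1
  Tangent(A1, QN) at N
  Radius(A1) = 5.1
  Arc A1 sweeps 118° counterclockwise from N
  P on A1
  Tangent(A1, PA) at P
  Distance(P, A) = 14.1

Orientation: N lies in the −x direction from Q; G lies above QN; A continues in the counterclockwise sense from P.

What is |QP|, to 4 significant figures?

38.34

Q is at the origin; QN is horizontal with |QN| = 42.1 and N on the −x side, so N = (-42.10, 0.000). Since A1 is tangent to QN there, GN ⟂ QN, so G = N + (0, 5.1) = (-42.10, 5.100). On A1, N sits at bearing -90° from G; a 118° counterclockwise sweep puts P at bearing 28°, so P = G + 5.1·(cos 28°, sin 28°) = (-37.60, 7.494). Then |QP| = |P − Q| = 38.34.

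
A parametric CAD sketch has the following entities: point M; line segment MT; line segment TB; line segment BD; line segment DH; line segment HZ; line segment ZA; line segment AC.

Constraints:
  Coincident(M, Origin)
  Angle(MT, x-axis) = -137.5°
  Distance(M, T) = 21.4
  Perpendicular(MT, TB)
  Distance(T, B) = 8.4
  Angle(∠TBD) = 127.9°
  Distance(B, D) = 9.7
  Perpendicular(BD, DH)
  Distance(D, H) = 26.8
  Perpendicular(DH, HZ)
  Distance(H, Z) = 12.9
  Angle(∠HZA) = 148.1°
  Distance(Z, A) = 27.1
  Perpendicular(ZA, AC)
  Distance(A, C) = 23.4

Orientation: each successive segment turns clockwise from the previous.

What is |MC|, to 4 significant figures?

37.30

M is at the origin; MT runs at -137.5° with length 21.4, so T = (-15.78, -14.46). MT ⟂ TB, so TB runs at 132.5°; with |TB| = 8.4, B = (-21.45, -8.265). ∠TBD = 127.9° gives BD at 80.40° from the x-axis; with |BD| = 9.7, D = (-19.84, 1.300). BD ⟂ DH, so DH runs at -9.600°; with |DH| = 26.8, H = (6.590, -3.170). DH is perpendicular to HZ, so HZ runs at -99.60°; with |HZ| = 12.9, Z = (4.438, -15.89). ∠HZA = 148.1° gives ZA at -131.5° from the x-axis; with |ZA| = 27.1, A = (-13.52, -36.19). The perpendicularity gives AC at right angles to ZA, so AC runs at 138.5°; with |AC| = 23.4, C = (-31.04, -20.68). Then |MC| = |C − M| = 37.30.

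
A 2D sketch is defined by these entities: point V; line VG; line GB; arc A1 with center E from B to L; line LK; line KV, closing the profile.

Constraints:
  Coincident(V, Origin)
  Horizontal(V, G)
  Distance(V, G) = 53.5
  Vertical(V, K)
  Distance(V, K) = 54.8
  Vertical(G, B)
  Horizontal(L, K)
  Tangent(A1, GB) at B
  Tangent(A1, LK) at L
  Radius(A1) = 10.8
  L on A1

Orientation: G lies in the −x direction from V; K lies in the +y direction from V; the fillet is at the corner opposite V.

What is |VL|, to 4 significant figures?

69.47

V is at the origin; VG is horizontal with |VG| = 53.5 and G on the −x side, so G = (-53.50, 0.000). V and K share the same x with |VK| = 54.8 and K on the +y side, so K = (0.000, 54.80). The virtual corner opposite V is at (-53.50, 54.80). The tangent condition forces EB to be normal to GB and A1 meets LK tangentially, so EL is at right angles to LK, with radius 10.8, so the center E sits 10.8 in from both sides at E = (-42.70, 44.00). That places the tangent points at B = (-53.50, 44.00) on GB and L = (-42.70, 54.80) on LK. Then |VL| = |L − V| = 69.47.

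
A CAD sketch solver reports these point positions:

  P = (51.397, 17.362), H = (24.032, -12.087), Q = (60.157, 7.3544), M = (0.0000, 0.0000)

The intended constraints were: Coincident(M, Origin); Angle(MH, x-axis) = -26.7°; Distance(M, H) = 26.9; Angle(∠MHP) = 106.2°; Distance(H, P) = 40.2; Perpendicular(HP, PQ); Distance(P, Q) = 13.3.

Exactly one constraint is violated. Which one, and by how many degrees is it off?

Perpendicular(HP, PQ) — off by 5.90°.

M = (0.00, 0.00) ✓; MH at -26.70° ✓; |MH| = 26.90 ✓; ∠MHP = 106.2° ✓; |HP| = 40.20 ✓; ∠(HP, PQ) = 95.90° ✗; |PQ| = 13.30 ✓.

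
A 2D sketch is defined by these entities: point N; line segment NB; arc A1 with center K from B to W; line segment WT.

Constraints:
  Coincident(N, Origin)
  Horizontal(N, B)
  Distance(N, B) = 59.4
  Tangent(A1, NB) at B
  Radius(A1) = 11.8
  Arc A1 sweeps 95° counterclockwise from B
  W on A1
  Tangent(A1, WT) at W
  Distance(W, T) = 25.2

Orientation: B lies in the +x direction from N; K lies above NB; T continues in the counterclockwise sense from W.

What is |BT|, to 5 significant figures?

39.118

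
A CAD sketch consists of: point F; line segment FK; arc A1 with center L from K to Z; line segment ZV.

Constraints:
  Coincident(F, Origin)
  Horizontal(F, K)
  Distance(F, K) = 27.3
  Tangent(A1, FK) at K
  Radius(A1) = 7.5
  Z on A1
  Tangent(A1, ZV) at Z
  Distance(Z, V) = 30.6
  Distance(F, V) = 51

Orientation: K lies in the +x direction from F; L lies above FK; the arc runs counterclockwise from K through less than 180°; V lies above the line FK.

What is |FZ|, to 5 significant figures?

35.656

Checks: |LZ| = 7.500 ✓; ∠(LZ, ZV) = 90.00° ✓; |ZV| = 30.60 ✓; |FV| = 51.00 ✓.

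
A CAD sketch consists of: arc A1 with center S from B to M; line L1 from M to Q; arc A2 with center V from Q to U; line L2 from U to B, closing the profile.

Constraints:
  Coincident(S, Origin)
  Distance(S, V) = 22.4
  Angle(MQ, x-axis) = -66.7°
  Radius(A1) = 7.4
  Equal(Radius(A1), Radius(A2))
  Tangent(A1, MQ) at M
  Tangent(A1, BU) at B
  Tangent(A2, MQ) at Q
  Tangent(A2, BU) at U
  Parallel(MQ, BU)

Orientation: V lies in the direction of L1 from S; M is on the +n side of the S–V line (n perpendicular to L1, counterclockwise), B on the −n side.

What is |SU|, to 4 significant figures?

23.59

The slot axis is L1's direction at -66.7°, so u = (cos -66.7°, sin -66.7°) = (0.3955, -0.9184) and n = (−sin -66.7°, cos -66.7°) = (0.9184, 0.3955). S is at the origin and V lies 22.4 along u from S, so V = 22.4·u = (8.860, -20.57). Tangency of A1 to both parallel lines with radius 7.4 puts M and B at S ± 7.4·n: M = (6.797, 2.927), B = (-6.797, -2.927). Equal radii place Q and U the same way about V: Q = V + 7.4·n = (15.66, -17.65), U = V − 7.4·n = (2.064, -23.50). Then |SU| = |U − S| = 23.59.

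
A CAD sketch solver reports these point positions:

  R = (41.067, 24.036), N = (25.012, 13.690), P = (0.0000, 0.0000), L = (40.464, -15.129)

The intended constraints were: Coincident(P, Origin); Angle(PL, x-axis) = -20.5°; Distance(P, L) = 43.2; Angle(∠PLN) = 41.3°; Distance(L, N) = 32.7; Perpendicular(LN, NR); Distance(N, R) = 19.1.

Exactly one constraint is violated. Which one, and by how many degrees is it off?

Perpendicular(LN, NR) — off by 4.60°.

P = (0.00, 0.00) ✓; PL at -20.50° ✓; |PL| = 43.20 ✓; ∠PLN = 41.30° ✓; |LN| = 32.70 ✓; ∠(LN, NR) = 85.40° ✗; |NR| = 19.10 ✓.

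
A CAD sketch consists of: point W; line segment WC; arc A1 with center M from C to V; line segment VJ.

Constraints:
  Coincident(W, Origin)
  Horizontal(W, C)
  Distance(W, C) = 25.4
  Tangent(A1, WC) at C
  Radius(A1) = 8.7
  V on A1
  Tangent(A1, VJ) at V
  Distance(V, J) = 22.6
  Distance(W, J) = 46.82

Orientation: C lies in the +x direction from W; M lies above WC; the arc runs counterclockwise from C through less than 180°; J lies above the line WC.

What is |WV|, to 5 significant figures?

35.075

Checks: |MV| = 8.700 ✓; ∠(MV, VJ) = 90.00° ✓; |VJ| = 22.60 ✓; |WJ| = 46.82 ✓.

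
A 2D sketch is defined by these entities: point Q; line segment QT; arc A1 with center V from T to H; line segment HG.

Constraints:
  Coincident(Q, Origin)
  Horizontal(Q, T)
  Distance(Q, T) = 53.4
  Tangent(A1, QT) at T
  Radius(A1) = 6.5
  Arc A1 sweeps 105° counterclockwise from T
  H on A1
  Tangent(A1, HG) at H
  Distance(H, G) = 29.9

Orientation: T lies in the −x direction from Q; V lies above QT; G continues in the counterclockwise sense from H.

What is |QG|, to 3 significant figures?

66.2

Q is at the origin; QT is horizontal with |QT| = 53.4 and T on the −x side, so T = (-53.4, 0.00). The tangent condition forces VT to be normal to QT, so V = T + (0, 6.5) = (-53.4, 6.50). On A1, T sits at bearing -90° from V; a 105° counterclockwise sweep puts H at bearing 15°, so H = V + 6.5·(cos 15°, sin 15°) = (-47.1, 8.18). A1 meets HG tangentially, so VH is at right angles to HG, so HG runs along (−sin 15°, cos 15°); with |HG| = 29.9, G = (-54.9, 37.1). Then |QG| = |G − Q| = 66.2.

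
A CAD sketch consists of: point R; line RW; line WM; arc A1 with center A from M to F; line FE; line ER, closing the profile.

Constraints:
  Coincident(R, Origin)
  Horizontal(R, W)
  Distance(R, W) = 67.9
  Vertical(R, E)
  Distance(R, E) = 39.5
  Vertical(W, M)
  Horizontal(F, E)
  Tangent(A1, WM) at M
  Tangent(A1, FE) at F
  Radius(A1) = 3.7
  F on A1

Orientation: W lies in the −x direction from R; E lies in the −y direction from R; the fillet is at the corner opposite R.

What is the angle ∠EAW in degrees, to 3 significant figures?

99.2°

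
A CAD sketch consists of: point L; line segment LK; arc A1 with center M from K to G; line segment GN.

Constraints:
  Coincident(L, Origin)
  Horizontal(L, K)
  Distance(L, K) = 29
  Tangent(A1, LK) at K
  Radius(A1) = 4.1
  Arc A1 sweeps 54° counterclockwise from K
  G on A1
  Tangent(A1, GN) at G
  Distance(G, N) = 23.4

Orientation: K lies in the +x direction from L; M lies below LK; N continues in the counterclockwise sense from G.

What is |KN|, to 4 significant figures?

26.77

On A1, K sits at bearing 90° from M; a 54° counterclockwise sweep puts G at bearing 144°, so G = M + 4.1·(cos 144°, sin 144°) = (25.68, -1.690). A1 meets GN tangentially, so MG is at right angles to GN, so GN runs along (−sin 144°, cos 144°); with |GN| = 23.4, N = (11.93, -20.62). Then |KN| = |N − K| = 26.77.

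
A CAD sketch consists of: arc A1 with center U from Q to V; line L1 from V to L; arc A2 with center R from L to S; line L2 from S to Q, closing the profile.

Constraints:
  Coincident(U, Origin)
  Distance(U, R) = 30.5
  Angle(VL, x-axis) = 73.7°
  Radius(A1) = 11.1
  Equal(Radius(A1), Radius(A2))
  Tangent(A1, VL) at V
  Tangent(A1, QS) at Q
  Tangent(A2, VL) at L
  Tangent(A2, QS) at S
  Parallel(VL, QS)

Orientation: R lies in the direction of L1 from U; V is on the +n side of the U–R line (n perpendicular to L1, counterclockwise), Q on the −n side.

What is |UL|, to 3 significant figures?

32.5

The slot axis is L1's direction at 73.7°, so u = (cos 73.7°, sin 73.7°) = (0.281, 0.960) and n = (−sin 73.7°, cos 73.7°) = (-0.960, 0.281). U is at the origin and R lies 30.5 along u from U, so R = 30.5·u = (8.56, 29.3). Tangency of A1 to both parallel lines with radius 11.1 puts V and Q at U ± 11.1·n: V = (-10.7, 3.12), Q = (10.7, -3.12). Equal radii place L and S the same way about R: L = R + 11.1·n = (-2.09, 32.4), S = R − 11.1·n = (19.2, 26.2). Then |UL| = |L − U| = 32.5.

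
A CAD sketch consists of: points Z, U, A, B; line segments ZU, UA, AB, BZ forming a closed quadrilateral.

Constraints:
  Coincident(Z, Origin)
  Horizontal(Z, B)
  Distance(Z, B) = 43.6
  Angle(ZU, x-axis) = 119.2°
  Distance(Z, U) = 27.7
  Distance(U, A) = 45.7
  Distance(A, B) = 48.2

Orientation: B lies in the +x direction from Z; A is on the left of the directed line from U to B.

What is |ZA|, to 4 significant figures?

52.72

Z is at the origin; Z and B share the same y with |ZB| = 43.6 and B in +x, so B = (43.6, 0). ZU runs at 119.2° with |ZU| = 27.7, so U = (-13.51, 24.18). A is determined by |UA| = 45.7 and |AB| = 48.2 together: it lies at the intersection of circle(U, 45.7) and circle(B, 48.2). With |UB| = 62.02, the foot of the radical line on UB is 29.12 from U and the perpendicular offset is √(45.7² − 29.12²) = 35.22. Taking the left-of-UB solution: A = (27.03, 45.26).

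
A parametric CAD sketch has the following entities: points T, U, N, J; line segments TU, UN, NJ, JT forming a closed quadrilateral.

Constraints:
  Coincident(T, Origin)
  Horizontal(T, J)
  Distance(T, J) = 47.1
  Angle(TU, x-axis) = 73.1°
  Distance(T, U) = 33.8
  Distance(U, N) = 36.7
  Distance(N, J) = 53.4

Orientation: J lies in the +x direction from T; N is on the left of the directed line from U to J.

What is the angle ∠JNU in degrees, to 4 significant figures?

63.27°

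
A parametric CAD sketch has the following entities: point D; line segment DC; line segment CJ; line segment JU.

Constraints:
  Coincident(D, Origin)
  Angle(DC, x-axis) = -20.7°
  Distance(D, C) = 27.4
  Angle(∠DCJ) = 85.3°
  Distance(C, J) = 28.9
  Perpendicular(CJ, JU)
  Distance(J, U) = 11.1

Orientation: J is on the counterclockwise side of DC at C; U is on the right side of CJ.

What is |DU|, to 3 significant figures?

46.8

D is at the origin; DC runs at -20.7° with length 27.4, so C = 27.4·(cos -20.7°, sin -20.7°) = (25.6, -9.69). ∠DCJ = 85.3°, so CJ runs at -20.7° + (180° − 85.3°) = 74.0° from the x-axis; with |CJ| = 28.9, J = C + 28.9·(cos 74.0°, sin 74.0°) = (33.6, 18.1). CJ is perpendicular to JU; with |JU| = 11.1 on the right of CJ, U = J + 11.1·(0.961, -0.276) = (44.3, 15.0). Then |DU| = |U − D| = 46.8.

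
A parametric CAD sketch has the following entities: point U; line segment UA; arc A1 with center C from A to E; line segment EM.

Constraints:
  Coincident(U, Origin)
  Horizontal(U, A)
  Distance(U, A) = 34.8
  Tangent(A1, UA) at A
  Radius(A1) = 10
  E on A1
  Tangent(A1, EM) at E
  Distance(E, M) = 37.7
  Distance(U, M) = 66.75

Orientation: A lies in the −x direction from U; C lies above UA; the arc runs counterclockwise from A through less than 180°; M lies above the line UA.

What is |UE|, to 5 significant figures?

30.739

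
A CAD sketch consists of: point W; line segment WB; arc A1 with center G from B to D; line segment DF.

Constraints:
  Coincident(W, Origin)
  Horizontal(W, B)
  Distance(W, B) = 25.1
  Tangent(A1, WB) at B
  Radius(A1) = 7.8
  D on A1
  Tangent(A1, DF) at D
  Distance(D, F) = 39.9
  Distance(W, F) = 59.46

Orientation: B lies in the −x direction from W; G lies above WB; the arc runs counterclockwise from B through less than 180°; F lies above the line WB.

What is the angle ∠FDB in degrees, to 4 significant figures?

121.2°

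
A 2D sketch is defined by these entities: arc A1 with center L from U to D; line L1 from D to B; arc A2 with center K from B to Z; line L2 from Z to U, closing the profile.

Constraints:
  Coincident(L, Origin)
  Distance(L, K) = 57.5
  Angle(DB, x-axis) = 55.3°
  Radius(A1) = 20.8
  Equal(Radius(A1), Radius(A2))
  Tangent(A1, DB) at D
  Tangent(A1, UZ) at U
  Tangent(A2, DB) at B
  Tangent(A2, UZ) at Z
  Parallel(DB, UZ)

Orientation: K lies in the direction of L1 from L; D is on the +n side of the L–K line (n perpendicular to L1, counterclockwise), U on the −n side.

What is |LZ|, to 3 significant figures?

61.1

The slot axis is L1's direction at 55.3°, so u = (cos 55.3°, sin 55.3°) = (0.569, 0.822) and n = (−sin 55.3°, cos 55.3°) = (-0.822, 0.569). L is at the origin and K lies 57.5 along u from L, so K = 57.5·u = (32.7, 47.3). Tangency of A1 to both parallel lines with radius 20.8 puts D and U at L ± 20.8·n: D = (-17.1, 11.8), U = (17.1, -11.8). Equal radii place B and Z the same way about K: B = K + 20.8·n = (15.6, 59.1), Z = K − 20.8·n = (49.8, 35.4). Then |LZ| = |Z − L| = 61.1.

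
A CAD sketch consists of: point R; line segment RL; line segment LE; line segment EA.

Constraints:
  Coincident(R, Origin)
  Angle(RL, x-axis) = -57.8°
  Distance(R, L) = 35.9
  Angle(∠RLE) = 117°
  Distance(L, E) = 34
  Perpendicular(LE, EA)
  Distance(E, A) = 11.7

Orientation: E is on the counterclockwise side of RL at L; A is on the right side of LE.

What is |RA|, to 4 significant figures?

66.62

R is at the origin; RL runs at -57.8° with length 35.9, so L = 35.9·(cos -57.8°, sin -57.8°) = (19.13, -30.38). ∠RLE = 117.0°, so LE runs at -57.8° + (180° − 117.0°) = 5.200° from the x-axis; with |LE| = 34.0, E = L + 34.0·(cos 5.200°, sin 5.200°) = (52.99, -27.30). LE ⟂ EA; with |EA| = 11.7 on the right of LE, A = E + 11.7·(0.09063, -0.9959) = (54.05, -38.95). Then |RA| = |A − R| = 66.62.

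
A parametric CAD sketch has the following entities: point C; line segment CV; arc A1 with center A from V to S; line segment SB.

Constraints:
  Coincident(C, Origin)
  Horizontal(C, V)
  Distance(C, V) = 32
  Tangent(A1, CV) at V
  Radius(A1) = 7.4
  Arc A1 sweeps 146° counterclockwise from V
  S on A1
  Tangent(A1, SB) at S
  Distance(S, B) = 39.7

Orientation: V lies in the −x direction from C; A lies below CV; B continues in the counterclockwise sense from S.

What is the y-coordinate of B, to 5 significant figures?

-35.735

C is at the origin; CV is horizontal with |CV| = 32.0 and V on the −x side, so V = (-32.000, 0.0000). A1 meets CV tangentially, so AV is at right angles to CV, so A = V + (0, -7.4) = (-32.000, -7.4000). On A1, V sits at bearing 90° from A; a 146° counterclockwise sweep puts S at bearing 236°, so S = A + 7.4·(cos 236°, sin 236°) = (-36.138, -13.535). A1 meets SB tangentially, so AS is at right angles to SB, so SB runs along (−sin 236°, cos 236°); with |SB| = 39.7, B = (-3.2252, -35.735). So B.y = -35.735.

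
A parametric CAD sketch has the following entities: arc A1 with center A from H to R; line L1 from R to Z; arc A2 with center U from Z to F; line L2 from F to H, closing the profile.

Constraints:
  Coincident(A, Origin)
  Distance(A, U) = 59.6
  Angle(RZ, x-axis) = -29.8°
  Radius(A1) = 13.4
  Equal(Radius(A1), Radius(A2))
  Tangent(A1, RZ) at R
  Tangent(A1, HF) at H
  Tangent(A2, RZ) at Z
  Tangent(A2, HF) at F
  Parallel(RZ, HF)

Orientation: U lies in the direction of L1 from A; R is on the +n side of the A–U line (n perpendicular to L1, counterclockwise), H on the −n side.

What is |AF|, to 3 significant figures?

61.1

Tangency of A1 to both parallel lines with radius 13.4 puts R and H at A ± 13.4·n: R = (6.66, 11.6), H = (-6.66, -11.6). Equal radii place Z and F the same way about U: Z = U + 13.4·n = (58.4, -18.0), F = U − 13.4·n = (45.1, -41.2). Then |AF| = |F − A| = 61.1.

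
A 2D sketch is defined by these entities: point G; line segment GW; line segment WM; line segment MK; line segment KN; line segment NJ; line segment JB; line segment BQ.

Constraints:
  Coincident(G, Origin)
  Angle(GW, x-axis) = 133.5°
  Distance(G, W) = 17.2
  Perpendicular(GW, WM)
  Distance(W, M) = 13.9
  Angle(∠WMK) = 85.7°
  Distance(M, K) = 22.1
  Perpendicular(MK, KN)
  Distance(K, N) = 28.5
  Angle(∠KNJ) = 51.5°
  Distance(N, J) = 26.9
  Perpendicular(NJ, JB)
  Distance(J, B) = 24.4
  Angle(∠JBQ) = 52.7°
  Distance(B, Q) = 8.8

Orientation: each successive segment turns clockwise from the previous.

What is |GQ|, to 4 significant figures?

11.38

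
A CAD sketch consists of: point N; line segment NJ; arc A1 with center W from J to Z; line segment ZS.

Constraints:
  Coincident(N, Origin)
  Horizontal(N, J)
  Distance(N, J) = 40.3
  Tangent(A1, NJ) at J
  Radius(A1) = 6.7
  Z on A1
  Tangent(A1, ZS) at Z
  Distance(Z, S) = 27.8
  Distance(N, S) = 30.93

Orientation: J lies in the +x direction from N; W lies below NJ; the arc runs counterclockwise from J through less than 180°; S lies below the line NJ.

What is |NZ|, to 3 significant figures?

35.0

Checks: |WZ| = 6.700 ✓; ∠(WZ, ZS) = 90.00° ✓; |ZS| = 27.80 ✓; |NS| = 30.93 ✓.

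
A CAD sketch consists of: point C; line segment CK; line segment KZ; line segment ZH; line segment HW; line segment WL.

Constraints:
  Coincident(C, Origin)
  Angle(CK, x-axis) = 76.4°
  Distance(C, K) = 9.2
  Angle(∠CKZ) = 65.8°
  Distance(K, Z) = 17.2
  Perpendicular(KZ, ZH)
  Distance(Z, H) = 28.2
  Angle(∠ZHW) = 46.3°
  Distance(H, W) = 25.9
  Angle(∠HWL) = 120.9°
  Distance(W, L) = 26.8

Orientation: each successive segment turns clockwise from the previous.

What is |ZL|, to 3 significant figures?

20.3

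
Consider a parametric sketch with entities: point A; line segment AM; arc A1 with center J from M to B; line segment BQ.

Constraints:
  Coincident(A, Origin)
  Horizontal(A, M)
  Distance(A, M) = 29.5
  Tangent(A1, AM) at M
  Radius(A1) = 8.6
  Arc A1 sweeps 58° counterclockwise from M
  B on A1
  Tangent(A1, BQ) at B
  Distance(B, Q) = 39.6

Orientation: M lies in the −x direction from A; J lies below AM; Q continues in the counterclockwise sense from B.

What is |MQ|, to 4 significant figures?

47.07

On A1, M sits at bearing 90° from J; a 58° counterclockwise sweep puts B at bearing 148°, so B = J + 8.6·(cos 148°, sin 148°) = (-36.79, -4.043). Tangency of A1 to BQ means the radius JB is perpendicular to BQ, so BQ runs along (−sin 148°, cos 148°); with |BQ| = 39.6, Q = (-57.78, -37.63). Then |MQ| = |Q − M| = 47.07.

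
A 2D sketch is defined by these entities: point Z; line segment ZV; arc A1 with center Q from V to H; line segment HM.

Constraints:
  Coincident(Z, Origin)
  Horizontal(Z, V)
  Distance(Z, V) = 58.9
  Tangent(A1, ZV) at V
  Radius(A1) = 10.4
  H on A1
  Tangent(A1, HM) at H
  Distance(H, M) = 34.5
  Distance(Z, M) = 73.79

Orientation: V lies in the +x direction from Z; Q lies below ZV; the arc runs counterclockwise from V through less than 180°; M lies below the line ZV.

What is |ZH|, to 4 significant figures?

50.52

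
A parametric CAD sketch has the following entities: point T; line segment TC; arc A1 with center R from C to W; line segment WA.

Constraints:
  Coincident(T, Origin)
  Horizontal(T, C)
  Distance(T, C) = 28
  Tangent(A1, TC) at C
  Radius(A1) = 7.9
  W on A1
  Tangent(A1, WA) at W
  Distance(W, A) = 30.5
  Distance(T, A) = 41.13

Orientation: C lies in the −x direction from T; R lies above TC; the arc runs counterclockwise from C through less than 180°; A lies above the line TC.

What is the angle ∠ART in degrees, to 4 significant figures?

85.39°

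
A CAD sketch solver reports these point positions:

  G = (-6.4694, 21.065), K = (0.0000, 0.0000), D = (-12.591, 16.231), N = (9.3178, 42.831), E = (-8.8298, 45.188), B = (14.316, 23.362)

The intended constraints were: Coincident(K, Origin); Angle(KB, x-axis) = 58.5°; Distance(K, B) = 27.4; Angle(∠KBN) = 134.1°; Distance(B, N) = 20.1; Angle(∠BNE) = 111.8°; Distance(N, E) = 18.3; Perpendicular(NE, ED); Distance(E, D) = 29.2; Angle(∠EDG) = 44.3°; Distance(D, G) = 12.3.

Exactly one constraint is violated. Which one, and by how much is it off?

Distance(D, G) = 12.3 — off by 4.50.

K = (0.00, 0.00) ✓; KB at 58.50° ✓; |KB| = 27.40 ✓; ∠KBN = 134.1° ✓; |BN| = 20.10 ✓; ∠BNE = 111.8° ✓; |NE| = 18.30 ✓; ∠(NE, ED) = 90.00° ✓; |ED| = 29.20 ✓; ∠EDG = 44.30° ✓; |DG| = 7.800 ✗.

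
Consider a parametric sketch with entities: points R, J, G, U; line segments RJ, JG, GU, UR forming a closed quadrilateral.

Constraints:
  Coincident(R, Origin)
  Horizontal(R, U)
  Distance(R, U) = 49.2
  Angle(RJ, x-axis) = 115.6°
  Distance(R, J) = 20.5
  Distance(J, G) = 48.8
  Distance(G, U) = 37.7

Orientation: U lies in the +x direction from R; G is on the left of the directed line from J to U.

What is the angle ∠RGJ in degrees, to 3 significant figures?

23.5°

R is at the origin; R and U share the same y with |RU| = 49.2 and U in +x, so U = (49.2, 0). RJ runs at 115.6° with |RJ| = 20.5, so J = (-8.86, 18.5). G is determined by |JG| = 48.8 and |GU| = 37.7 together: it lies at the intersection of circle(J, 48.8) and circle(U, 37.7). With |JU| = 60.9, the foot of the radical line on JU is 38.3 from J and the perpendicular offset is √(48.8² − 38.3²) = 30.2. Taking the left-of-JU solution: G = (36.8, 35.6).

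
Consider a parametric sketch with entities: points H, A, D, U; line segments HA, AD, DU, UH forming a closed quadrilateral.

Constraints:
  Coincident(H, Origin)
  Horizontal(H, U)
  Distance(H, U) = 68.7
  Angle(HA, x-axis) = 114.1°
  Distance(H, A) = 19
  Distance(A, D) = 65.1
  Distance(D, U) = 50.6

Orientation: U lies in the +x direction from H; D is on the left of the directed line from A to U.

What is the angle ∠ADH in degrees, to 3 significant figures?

16.0°

Checks: |HU| = 68.70 ✓; |HA| = 19.00 ✓; |AD| = 65.10 ✓; |DU| = 50.60 ✓.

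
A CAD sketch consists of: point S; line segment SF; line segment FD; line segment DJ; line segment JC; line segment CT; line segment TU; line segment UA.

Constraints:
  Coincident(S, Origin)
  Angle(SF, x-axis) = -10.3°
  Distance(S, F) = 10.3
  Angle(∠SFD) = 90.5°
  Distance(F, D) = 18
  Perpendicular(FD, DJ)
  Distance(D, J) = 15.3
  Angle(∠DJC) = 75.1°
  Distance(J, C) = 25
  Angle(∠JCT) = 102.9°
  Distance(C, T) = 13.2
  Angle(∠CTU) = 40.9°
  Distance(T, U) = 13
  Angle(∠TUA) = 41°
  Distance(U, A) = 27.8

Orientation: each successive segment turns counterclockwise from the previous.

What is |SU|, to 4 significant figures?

5.177

∠JCT = 102.9° gives CT at -8.800° from the x-axis; with |CT| = 13.2, T = (13.31, -8.249). ∠CTU = 40.9° gives TU at 130.3° from the x-axis; with |TU| = 13.0, U = (4.902, 1.666). Then |SU| = |U − S| = 5.177.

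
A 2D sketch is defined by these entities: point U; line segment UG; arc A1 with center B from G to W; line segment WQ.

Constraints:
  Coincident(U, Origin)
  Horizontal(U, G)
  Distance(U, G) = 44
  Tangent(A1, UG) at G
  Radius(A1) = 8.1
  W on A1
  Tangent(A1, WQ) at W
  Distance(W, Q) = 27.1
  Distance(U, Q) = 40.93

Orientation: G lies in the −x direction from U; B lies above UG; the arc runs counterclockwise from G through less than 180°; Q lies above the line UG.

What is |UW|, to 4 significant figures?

36.78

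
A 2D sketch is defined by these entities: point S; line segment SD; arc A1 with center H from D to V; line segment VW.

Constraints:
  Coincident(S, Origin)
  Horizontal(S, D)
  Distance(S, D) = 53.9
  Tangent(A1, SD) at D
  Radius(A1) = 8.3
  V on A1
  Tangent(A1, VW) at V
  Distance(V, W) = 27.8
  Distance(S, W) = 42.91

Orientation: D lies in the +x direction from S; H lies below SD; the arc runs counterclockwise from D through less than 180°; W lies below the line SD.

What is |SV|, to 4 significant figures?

46.94

S is at the origin; SD is horizontal with |SD| = 53.9 and D on the +x side, so D = (53.90, 0.000). Since A1 is tangent to SD there, HD ⟂ SD, so H = D + (0, -8.3) = (53.90, -8.300). Since HV ⟂ VW (tangency), |HW| = √(8.3² + 27.8²) = 29.01 regardless of where V sits on A1. So W lies on both circle(S, 42.91) and circle(H, 29.01); the below-SD intersection is W = (32.56, -27.95). V is the foot of the tangent from W: V = (46.77, -4.058).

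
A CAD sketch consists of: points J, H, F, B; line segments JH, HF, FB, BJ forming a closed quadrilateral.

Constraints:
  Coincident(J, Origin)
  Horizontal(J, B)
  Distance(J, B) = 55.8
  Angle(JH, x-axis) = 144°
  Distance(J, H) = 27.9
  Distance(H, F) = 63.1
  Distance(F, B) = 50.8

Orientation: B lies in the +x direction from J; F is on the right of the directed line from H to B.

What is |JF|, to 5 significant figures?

36.905

Checks: |HF| = 63.10 ✓; |FB| = 50.80 ✓.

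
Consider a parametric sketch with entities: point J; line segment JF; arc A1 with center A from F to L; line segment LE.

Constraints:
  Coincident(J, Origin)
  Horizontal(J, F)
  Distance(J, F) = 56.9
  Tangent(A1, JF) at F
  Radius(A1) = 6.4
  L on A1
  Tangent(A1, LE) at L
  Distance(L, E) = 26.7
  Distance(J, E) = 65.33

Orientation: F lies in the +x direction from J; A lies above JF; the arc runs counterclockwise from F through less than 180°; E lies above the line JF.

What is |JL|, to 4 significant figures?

63.58

Checks: |AL| = 6.400 ✓; ∠(AL, LE) = 90.00° ✓; |LE| = 26.70 ✓; |JE| = 65.33 ✓.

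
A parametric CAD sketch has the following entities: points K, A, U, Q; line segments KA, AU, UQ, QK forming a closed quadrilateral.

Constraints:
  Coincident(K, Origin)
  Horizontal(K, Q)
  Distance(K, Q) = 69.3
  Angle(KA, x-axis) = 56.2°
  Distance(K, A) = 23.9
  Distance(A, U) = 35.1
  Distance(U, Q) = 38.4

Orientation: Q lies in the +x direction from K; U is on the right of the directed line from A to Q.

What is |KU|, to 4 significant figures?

33.60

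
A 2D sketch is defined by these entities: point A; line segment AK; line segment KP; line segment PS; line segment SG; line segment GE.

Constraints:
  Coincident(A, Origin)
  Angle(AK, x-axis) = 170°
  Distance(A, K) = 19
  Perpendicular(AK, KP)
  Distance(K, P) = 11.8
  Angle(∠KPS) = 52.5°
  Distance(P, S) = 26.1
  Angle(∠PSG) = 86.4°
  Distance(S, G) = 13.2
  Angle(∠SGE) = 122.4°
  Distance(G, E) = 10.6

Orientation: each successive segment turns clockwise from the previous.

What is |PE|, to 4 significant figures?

24.28

A is at the origin; AK runs at 170.0° with length 19.0, so K = (-18.71, 3.299). AK is perpendicular to KP, so KP runs at 80.00°; with |KP| = 11.8, P = (-16.66, 14.92). ∠KPS = 52.5° gives PS at -47.50° from the x-axis; with |PS| = 26.1, S = (0.9706, -4.323). ∠PSG = 86.4° gives SG at -141.1° from the x-axis; with |SG| = 13.2, G = (-9.302, -12.61). ∠SGE = 122.4° gives GE at 161.3° from the x-axis; with |GE| = 10.6, E = (-19.34, -9.214). Then |PE| = |E − P| = 24.28.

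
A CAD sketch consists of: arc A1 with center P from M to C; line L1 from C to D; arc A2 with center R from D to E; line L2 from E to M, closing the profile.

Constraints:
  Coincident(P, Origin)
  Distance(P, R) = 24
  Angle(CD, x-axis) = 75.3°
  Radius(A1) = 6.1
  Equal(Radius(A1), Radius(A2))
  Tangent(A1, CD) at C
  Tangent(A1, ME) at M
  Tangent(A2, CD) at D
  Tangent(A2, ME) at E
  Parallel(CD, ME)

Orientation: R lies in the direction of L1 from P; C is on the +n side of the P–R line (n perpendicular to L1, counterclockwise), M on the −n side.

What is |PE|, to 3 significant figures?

24.8

Tangency of A1 to both parallel lines with radius 6.1 puts C and M at P ± 6.1·n: C = (-5.90, 1.55), M = (5.90, -1.55). Equal radii place D and E the same way about R: D = R + 6.1·n = (0.190, 24.8), E = R − 6.1·n = (12.0, 21.7). Then |PE| = |E − P| = 24.8.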